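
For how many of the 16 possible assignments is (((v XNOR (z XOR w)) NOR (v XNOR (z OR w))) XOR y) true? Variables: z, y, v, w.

Satisfying assignments: (0,0,0,1), (0,0,1,0), (0,1,0,0), (0,1,1,1), (1,0,0,0), (1,1,0,1), (1,1,1,0), (1,1,1,1)
Count: 8 out of 16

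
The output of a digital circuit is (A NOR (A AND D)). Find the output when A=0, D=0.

Substituting: (0 NOR (0 AND 0))
= 1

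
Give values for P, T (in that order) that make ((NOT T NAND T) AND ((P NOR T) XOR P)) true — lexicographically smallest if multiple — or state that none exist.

P=0, T=0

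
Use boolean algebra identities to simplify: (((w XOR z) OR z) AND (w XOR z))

By absorption (E AND (E OR v) = E):
= (w XOR z)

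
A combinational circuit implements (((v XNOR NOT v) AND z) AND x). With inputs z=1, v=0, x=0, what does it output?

Substituting: (((0 XNOR NOT 0) AND 1) AND 0)
= 0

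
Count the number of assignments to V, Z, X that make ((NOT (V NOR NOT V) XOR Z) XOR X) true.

Satisfying assignments: (0,0,0), (0,1,1), (1,0,0), (1,1,1)
Count: 4 out of 8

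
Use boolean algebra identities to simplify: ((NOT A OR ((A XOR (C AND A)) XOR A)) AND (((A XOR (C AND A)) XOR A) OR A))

By distribution ((E OR v) AND (E OR NOT v) = E) then XOR self-cancellation ((E XOR v) XOR v = E):
= (C AND A)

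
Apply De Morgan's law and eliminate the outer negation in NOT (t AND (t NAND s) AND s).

NOT t OR NOT (t NAND s) OR NOT s
De Morgan's: NOT(AND of terms) = OR of negations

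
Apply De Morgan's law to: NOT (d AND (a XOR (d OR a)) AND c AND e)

NOT d OR NOT (a XOR (d OR a)) OR NOT c OR NOT e
De Morgan's: NOT(AND of terms) = OR of negations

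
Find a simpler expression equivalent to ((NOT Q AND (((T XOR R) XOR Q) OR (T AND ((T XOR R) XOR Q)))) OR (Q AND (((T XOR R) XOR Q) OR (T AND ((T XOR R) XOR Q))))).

By distribution ((E AND v) OR (E AND NOT v) = E) then absorption (E OR (E AND v) = E):
= ((T XOR R) XOR Q)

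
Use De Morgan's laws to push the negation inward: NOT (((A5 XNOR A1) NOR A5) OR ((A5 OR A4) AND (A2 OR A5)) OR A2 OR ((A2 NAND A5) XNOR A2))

NOT ((A5 XNOR A1) NOR A5) AND NOT ((A5 OR A4) AND (A2 OR A5)) AND NOT A2 AND NOT ((A2 NAND A5) XNOR A2)
De Morgan's: NOT(OR of terms) = AND of negations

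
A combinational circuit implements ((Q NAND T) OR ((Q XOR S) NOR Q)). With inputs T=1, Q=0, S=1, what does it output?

Substituting: ((0 NAND 1) OR ((0 XOR 1) NOR 0))
= 1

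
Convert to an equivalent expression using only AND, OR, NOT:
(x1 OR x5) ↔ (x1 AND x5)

((x1 OR x5) AND (x1 AND x5)) OR (NOT (x1 OR x5) AND NOT (x1 AND x5))
(Biconditional = both true or both false)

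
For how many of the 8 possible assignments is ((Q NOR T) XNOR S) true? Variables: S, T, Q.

Satisfying assignments: (0,0,1), (0,1,0), (0,1,1), (1,0,0)
Count: 4 out of 8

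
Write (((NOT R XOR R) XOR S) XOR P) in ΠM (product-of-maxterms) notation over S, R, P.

ΠM(1, 3, 4, 6) = (S OR R OR NOT P) AND (S OR NOT R OR NOT P) AND (NOT S OR R OR P) AND (NOT S OR NOT R OR P)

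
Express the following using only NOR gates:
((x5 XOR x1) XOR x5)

((((((((x5 NOR x1) NOR (x5 NOR x1)) NOR ((x5 NOR x1) NOR (x5 NOR x1))) NOR ((((x5 NOR x5) NOR (x1 NOR x1)) NOR ((x5 NOR x5) NOR (x1 NOR x1))) NOR (((x5 NOR x5) NOR (x1 NOR x1)) NOR ((x5 NOR x5) NOR (x1 NOR x1))))) NOR x5) NOR (((((x5 NOR x1) NOR (x5 NOR x1)) NOR ((x5 NOR x1) NOR (x5 NOR x1))) NOR ((((x5 NOR x5) NOR (x1 NOR x1)) NOR ((x5 NOR x5) NOR (x1 NOR x1))) NOR (((x5 NOR x5) NOR (x1 NOR x1)) NOR ((x5 NOR x5) NOR (x1 NOR x1))))) NOR x5)) NOR ((((((x5 NOR x1) NOR (x5 NOR x1)) NOR ((x5 NOR x1) NOR (x5 NOR x1))) NOR ((((x5 NOR x5) NOR (x1 NOR x1)) NOR ((x5 NOR x5) NOR (x1 NOR x1))) NOR (((x5 NOR x5) NOR (x1 NOR x1)) NOR ((x5 NOR x5) NOR (x1 NOR x1))))) NOR x5) NOR (((((x5 NOR x1) NOR (x5 NOR x1)) NOR ((x5 NOR x1) NOR (x5 NOR x1))) NOR ((((x5 NOR x5) NOR (x1 NOR x1)) NOR ((x5 NOR x5) NOR (x1 NOR x1))) NOR (((x5 NOR x5) NOR (x1 NOR x1)) NOR ((x5 NOR x5) NOR (x1 NOR x1))))) NOR x5))) NOR ((((((((x5 NOR x1) NOR (x5 NOR x1)) NOR ((x5 NOR x1) NOR (x5 NOR x1))) NOR ((((x5 NOR x5) NOR (x1 NOR x1)) NOR ((x5 NOR x5) NOR (x1 NOR x1))) NOR (((x5 NOR x5) NOR (x1 NOR x1)) NOR ((x5 NOR x5) NOR (x1 NOR x1))))) NOR ((((x5 NOR x1) NOR (x5 NOR x1)) NOR ((x5 NOR x1) NOR (x5 NOR x1))) NOR ((((x5 NOR x5) NOR (x1 NOR x1)) NOR ((x5 NOR x5) NOR (x1 NOR x1))) NOR (((x5 NOR x5) NOR (x1 NOR x1)) NOR ((x5 NOR x5) NOR (x1 NOR x1)))))) NOR (x5 NOR x5)) NOR ((((((x5 NOR x1) NOR (x5 NOR x1)) NOR ((x5 NOR x1) NOR (x5 NOR x1))) NOR ((((x5 NOR x5) NOR (x1 NOR x1)) NOR ((x5 NOR x5) NOR (x1 NOR x1))) NOR (((x5 NOR x5) NOR (x1 NOR x1)) NOR ((x5 NOR x5) NOR (x1 NOR x1))))) NOR ((((x5 NOR x1) NOR (x5 NOR x1)) NOR ((x5 NOR x1) NOR (x5 NOR x1))) NOR ((((x5 NOR x5) NOR (x1 NOR x1)) NOR ((x5 NOR x5) NOR (x1 NOR x1))) NOR (((x5 NOR x5) NOR (x1 NOR x1)) NOR ((x5 NOR x5) NOR (x1 NOR x1)))))) NOR (x5 NOR x5))) NOR (((((((x5 NOR x1) NOR (x5 NOR x1)) NOR ((x5 NOR x1) NOR (x5 NOR x1))) NOR ((((x5 NOR x5) NOR (x1 NOR x1)) NOR ((x5 NOR x5) NOR (x1 NOR x1))) NOR (((x5 NOR x5) NOR (x1 NOR x1)) NOR ((x5 NOR x5) NOR (x1 NOR x1))))) NOR ((((x5 NOR x1) NOR (x5 NOR x1)) NOR ((x5 NOR x1) NOR (x5 NOR x1))) NOR ((((x5 NOR x5) NOR (x1 NOR x1)) NOR ((x5 NOR x5) NOR (x1 NOR x1))) NOR (((x5 NOR x5) NOR (x1 NOR x1)) NOR ((x5 NOR x5) NOR (x1 NOR x1)))))) NOR (x5 NOR x5)) NOR ((((((x5 NOR x1) NOR (x5 NOR x1)) NOR ((x5 NOR x1) NOR (x5 NOR x1))) NOR ((((x5 NOR x5) NOR (x1 NOR x1)) NOR ((x5 NOR x5) NOR (x1 NOR x1))) NOR (((x5 NOR x5) NOR (x1 NOR x1)) NOR ((x5 NOR x5) NOR (x1 NOR x1))))) NOR ((((x5 NOR x1) NOR (x5 NOR x1)) NOR ((x5 NOR x1) NOR (x5 NOR x1))) NOR ((((x5 NOR x5) NOR (x1 NOR x1)) NOR ((x5 NOR x5) NOR (x1 NOR x1))) NOR (((x5 NOR x5) NOR (x1 NOR x1)) NOR ((x5 NOR x5) NOR (x1 NOR x1)))))) NOR (x5 NOR x5)))))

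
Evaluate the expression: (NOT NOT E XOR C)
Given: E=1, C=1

Substituting: (NOT NOT 1 XOR 1)
= 0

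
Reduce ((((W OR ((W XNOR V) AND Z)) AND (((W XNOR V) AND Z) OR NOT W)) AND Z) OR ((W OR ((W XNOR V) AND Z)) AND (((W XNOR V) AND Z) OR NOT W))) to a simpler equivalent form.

By absorption (E OR (E AND v) = E) then distribution ((E OR v) AND (E OR NOT v) = E):
= ((W XNOR V) AND Z)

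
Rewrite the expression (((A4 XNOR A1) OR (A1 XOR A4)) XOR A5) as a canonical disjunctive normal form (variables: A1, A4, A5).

(NOT A1 AND NOT A4 AND NOT A5) OR (NOT A1 AND A4 AND NOT A5) OR (A1 AND NOT A4 AND NOT A5) OR (A1 AND A4 AND NOT A5)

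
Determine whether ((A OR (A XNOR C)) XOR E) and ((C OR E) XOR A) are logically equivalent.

No. Counterexample: with C=0, E=0, A=0, Expression 1 = 1 but Expression 2 = 0.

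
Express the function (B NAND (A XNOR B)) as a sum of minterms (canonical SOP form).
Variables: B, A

Σm(0, 1, 2) = (NOT B AND NOT A) OR (NOT B AND A) OR (B AND NOT A)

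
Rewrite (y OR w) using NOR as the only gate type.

((y NOR w) NOR (y NOR w))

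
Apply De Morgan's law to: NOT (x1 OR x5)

NOT x1 AND NOT x5
De Morgan's: NOT(OR of terms) = AND of negations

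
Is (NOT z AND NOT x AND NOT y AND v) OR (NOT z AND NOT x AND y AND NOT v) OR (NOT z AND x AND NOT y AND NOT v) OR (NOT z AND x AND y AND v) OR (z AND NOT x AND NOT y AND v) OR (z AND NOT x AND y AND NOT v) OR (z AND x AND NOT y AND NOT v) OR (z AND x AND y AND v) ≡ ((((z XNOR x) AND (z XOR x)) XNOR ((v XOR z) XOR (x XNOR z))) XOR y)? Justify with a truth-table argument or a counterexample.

Yes, they are equivalent — the two output columns agree on all 16 assignments:
z | x | y | v | Expression 1 | Expression 2
-------------------------------------------
0 | 0 | 0 | 0 | 0 | 0
0 | 0 | 0 | 1 | 1 | 1
0 | 0 | 1 | 0 | 1 | 1
0 | 0 | 1 | 1 | 0 | 0
0 | 1 | 0 | 0 | 1 | 1
0 | 1 | 0 | 1 | 0 | 0
0 | 1 | 1 | 0 | 0 | 0
0 | 1 | 1 | 1 | 1 | 1
1 | 0 | 0 | 0 | 0 | 0
1 | 0 | 0 | 1 | 1 | 1
1 | 0 | 1 | 0 | 1 | 1
1 | 0 | 1 | 1 | 0 | 0
1 | 1 | 0 | 0 | 1 | 1
1 | 1 | 0 | 1 | 0 | 0
1 | 1 | 1 | 0 | 0 | 0
1 | 1 | 1 | 1 | 1 | 1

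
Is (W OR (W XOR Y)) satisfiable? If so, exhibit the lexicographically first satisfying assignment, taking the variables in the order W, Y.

W=0, Y=1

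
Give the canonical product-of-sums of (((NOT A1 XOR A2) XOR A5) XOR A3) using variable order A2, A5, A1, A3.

ΠM(1, 2, 4, 7, 8, 11, 13, 14) = (A2 OR A5 OR A1 OR NOT A3) AND (A2 OR A5 OR NOT A1 OR A3) AND (A2 OR NOT A5 OR A1 OR A3) AND (A2 OR NOT A5 OR NOT A1 OR NOT A3) AND (NOT A2 OR A5 OR A1 OR A3) AND (NOT A2 OR A5 OR NOT A1 OR NOT A3) AND (NOT A2 OR NOT A5 OR A1 OR NOT A3) AND (NOT A2 OR NOT A5 OR NOT A1 OR A3)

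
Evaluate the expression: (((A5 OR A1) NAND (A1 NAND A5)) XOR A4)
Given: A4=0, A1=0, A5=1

Substituting: (((1 OR 0) NAND (0 NAND 1)) XOR 0)
= 0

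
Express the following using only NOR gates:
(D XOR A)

((((D NOR A) NOR (D NOR A)) NOR ((D NOR A) NOR (D NOR A))) NOR ((((D NOR D) NOR (A NOR A)) NOR ((D NOR D) NOR (A NOR A))) NOR (((D NOR D) NOR (A NOR A)) NOR ((D NOR D) NOR (A NOR A)))))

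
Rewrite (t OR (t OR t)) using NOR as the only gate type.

((t NOR ((t NOR t) NOR (t NOR t))) NOR (t NOR ((t NOR t) NOR (t NOR t))))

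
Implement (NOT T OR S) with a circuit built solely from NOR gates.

(((T NOR T) NOR S) NOR ((T NOR T) NOR S))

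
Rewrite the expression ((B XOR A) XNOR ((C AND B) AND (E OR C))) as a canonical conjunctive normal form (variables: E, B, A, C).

(E OR B OR NOT A OR C) AND (E OR B OR NOT A OR NOT C) AND (E OR NOT B OR A OR C) AND (E OR NOT B OR NOT A OR NOT C) AND (NOT E OR B OR NOT A OR C) AND (NOT E OR B OR NOT A OR NOT C) AND (NOT E OR NOT B OR A OR C) AND (NOT E OR NOT B OR NOT A OR NOT C)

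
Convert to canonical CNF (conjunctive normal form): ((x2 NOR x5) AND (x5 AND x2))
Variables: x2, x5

(x2 OR x5) AND (x2 OR NOT x5) AND (NOT x2 OR x5) AND (NOT x2 OR NOT x5)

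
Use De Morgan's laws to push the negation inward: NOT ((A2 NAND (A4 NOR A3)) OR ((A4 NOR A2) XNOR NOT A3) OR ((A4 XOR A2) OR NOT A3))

NOT (A2 NAND (A4 NOR A3)) AND NOT ((A4 NOR A2) XNOR NOT A3) AND NOT ((A4 XOR A2) OR NOT A3)
De Morgan's: NOT(OR of terms) = AND of negations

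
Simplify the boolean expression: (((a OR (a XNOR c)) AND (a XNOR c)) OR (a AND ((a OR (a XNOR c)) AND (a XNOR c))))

By absorption (E OR (E AND v) = E) then absorption (E AND (E OR v) = E):
= (a XNOR c)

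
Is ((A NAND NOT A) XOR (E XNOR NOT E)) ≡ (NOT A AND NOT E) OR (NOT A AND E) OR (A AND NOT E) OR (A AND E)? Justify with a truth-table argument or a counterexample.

Yes, they are equivalent — the two output columns agree on all 4 assignments:
A | E | Expression 1 | Expression 2
-----------------------------------
0 | 0 | 1 | 1
0 | 1 | 1 | 1
1 | 0 | 1 | 1
1 | 1 | 1 | 1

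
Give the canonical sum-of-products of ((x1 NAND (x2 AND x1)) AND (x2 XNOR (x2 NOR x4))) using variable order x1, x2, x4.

Σm(1, 5) = (NOT x1 AND NOT x2 AND x4) OR (x1 AND NOT x2 AND x4)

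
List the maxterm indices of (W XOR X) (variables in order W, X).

ΠM(0, 3) = (W OR X) AND (NOT W OR NOT X)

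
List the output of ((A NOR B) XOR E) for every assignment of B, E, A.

B | E | A | Output
------------------
0 | 0 | 0 | 1
0 | 0 | 1 | 0
0 | 1 | 0 | 0
0 | 1 | 1 | 1
1 | 0 | 0 | 0
1 | 0 | 1 | 0
1 | 1 | 0 | 1
1 | 1 | 1 | 1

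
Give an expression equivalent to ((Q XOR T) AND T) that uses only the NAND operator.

((((Q NAND (Q NAND T)) NAND (T NAND (Q NAND T))) NAND T) NAND (((Q NAND (Q NAND T)) NAND (T NAND (Q NAND T))) NAND T))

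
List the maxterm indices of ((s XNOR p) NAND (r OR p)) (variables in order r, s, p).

ΠM(3, 4, 7) = (r OR NOT s OR NOT p) AND (NOT r OR s OR p) AND (NOT r OR NOT s OR NOT p)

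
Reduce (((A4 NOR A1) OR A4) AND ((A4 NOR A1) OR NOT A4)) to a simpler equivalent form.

By distribution ((E OR v) AND (E OR NOT v) = E):
= (A4 NOR A1)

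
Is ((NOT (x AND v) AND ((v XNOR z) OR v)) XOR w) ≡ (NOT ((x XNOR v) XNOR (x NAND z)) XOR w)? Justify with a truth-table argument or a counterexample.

No. Counterexample: with z=0, v=0, x=0, w=0, Expression 1 = 1 but Expression 2 = 0.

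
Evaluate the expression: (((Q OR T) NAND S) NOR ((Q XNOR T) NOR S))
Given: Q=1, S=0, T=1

Substituting: (((1 OR 1) NAND 0) NOR ((1 XNOR 1) NOR 0))
= 0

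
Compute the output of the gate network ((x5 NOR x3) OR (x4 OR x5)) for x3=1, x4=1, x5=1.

Substituting: ((1 NOR 1) OR (1 OR 1))
= 1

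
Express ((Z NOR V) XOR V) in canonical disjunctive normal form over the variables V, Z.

(NOT V AND NOT Z) OR (V AND NOT Z) OR (V AND Z)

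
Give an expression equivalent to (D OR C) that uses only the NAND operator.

((D NAND D) NAND (C NAND C))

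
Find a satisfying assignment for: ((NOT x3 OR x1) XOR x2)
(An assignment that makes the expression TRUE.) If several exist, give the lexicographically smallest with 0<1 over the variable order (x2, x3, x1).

x2=0, x3=0, x1=0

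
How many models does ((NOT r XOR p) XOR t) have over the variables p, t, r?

Satisfying assignments: (0,0,0), (0,1,1), (1,0,1), (1,1,0)
Count: 4 out of 8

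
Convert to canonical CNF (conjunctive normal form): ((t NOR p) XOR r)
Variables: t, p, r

(t OR p OR NOT r) AND (t OR NOT p OR r) AND (NOT t OR p OR r) AND (NOT t OR NOT p OR r)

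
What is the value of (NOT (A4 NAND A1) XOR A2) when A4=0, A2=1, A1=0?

Substituting: (NOT (0 NAND 0) XOR 1)
= 1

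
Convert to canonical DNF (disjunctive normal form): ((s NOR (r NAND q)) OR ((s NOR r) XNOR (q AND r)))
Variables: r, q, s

(NOT r AND NOT q AND s) OR (NOT r AND q AND s) OR (r AND NOT q AND NOT s) OR (r AND NOT q AND s) OR (r AND q AND NOT s)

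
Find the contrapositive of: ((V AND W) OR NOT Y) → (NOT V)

Contrapositive: V → NOT ((V AND W) OR NOT Y)
Note: A statement and its contrapositive are logically equivalent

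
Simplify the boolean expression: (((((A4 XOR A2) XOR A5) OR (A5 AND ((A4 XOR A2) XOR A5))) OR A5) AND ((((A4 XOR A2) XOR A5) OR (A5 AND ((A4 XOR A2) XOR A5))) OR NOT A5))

By distribution ((E OR v) AND (E OR NOT v) = E) then absorption (E OR (E AND v) = E):
= ((A4 XOR A2) XOR A5)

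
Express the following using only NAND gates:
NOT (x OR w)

(((x NAND x) NAND (w NAND w)) NAND ((x NAND x) NAND (w NAND w)))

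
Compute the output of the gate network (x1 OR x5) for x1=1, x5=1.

Substituting: (1 OR 1)
= 1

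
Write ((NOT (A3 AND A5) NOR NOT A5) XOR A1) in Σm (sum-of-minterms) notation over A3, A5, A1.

Σm(1, 3, 5, 6) = (NOT A3 AND NOT A5 AND A1) OR (NOT A3 AND A5 AND A1) OR (A3 AND NOT A5 AND A1) OR (A3 AND A5 AND NOT A1)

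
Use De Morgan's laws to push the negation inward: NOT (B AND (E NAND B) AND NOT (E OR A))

NOT B OR NOT (E NAND B) OR (E OR A)
De Morgan's: NOT(AND of terms) = OR of negations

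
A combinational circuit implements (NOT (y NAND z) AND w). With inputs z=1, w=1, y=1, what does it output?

Substituting: (NOT (1 NAND 1) AND 1)
= 1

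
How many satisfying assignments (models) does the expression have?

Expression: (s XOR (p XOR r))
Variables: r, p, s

Satisfying assignments: (0,0,1), (0,1,0), (1,0,0), (1,1,1)
Count: 4 out of 8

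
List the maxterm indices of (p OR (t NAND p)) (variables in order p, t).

ΠM() = TRUE (no maxterms)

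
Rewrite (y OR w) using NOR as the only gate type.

((y NOR w) NOR (y NOR w))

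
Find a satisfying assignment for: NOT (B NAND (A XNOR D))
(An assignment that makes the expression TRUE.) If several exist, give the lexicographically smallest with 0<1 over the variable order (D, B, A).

D=0, B=1, A=0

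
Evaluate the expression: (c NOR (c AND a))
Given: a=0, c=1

Substituting: (1 NOR (1 AND 0))
= 0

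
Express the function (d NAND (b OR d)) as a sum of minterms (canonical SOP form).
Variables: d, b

Σm(0, 1) = (NOT d AND NOT b) OR (NOT d AND b)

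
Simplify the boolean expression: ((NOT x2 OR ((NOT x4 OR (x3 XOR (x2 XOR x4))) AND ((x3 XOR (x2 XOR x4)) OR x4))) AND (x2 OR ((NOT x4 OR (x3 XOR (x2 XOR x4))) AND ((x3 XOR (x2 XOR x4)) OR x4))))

By distribution ((E OR v) AND (E OR NOT v) = E) then distribution ((E OR v) AND (E OR NOT v) = E):
= (x3 XOR (x2 XOR x4))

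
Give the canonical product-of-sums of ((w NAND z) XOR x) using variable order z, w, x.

ΠM(1, 3, 5, 6) = (z OR w OR NOT x) AND (z OR NOT w OR NOT x) AND (NOT z OR w OR NOT x) AND (NOT z OR NOT w OR x)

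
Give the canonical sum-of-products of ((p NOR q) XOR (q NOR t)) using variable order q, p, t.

Σm(1, 2) = (NOT q AND NOT p AND t) OR (NOT q AND p AND NOT t)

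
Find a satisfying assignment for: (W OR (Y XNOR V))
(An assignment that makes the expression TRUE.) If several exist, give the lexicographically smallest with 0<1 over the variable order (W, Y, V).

W=0, Y=0, V=0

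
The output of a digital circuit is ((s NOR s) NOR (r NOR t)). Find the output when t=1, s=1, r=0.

Substituting: ((1 NOR 1) NOR (0 NOR 1))
= 1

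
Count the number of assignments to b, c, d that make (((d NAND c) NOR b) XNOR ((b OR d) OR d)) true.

Satisfying assignments: (0,0,0), (0,1,0), (0,1,1)
Count: 3 out of 8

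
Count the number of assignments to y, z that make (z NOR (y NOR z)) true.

Satisfying assignments: (1,0)
Count: 1 out of 4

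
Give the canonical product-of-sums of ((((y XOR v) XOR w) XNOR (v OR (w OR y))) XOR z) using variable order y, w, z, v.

ΠM(2, 3, 5, 6, 9, 10, 12, 15) = (y OR w OR NOT z OR v) AND (y OR w OR NOT z OR NOT v) AND (y OR NOT w OR z OR NOT v) AND (y OR NOT w OR NOT z OR v) AND (NOT y OR w OR z OR NOT v) AND (NOT y OR w OR NOT z OR v) AND (NOT y OR NOT w OR z OR v) AND (NOT y OR NOT w OR NOT z OR NOT v)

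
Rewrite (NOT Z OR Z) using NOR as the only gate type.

(((Z NOR Z) NOR Z) NOR ((Z NOR Z) NOR Z))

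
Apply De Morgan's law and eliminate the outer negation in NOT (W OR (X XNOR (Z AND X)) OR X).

NOT W AND NOT (X XNOR (Z AND X)) AND NOT X
De Morgan's: NOT(OR of terms) = AND of negations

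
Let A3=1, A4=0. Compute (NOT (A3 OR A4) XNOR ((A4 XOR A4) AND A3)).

Substituting: (NOT (1 OR 0) XNOR ((0 XOR 0) AND 1))
= 1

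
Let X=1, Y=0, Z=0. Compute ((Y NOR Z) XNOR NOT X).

Substituting: ((0 NOR 0) XNOR NOT 1)
= 0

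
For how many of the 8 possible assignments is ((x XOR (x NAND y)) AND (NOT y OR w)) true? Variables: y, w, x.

Satisfying assignments: (0,0,0), (0,1,0), (1,1,0), (1,1,1)
Count: 4 out of 8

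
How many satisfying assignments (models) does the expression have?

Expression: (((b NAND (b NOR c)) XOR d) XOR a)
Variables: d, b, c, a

Satisfying assignments: (0,0,0,0), (0,0,1,0), (0,1,0,0), (0,1,1,0), (1,0,0,1), (1,0,1,1), (1,1,0,1), (1,1,1,1)
Count: 8 out of 16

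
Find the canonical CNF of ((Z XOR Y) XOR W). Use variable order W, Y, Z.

(W OR Y OR Z) AND (W OR NOT Y OR NOT Z) AND (NOT W OR Y OR NOT Z) AND (NOT W OR NOT Y OR Z)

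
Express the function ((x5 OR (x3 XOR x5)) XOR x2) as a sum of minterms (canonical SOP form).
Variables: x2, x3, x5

Σm(1, 2, 3, 4) = (NOT x2 AND NOT x3 AND x5) OR (NOT x2 AND x3 AND NOT x5) OR (NOT x2 AND x3 AND x5) OR (x2 AND NOT x3 AND NOT x5)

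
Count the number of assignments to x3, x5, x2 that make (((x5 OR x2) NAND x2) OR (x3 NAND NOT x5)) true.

Satisfying assignments: (0,0,0), (0,0,1), (0,1,0), (0,1,1), (1,0,0), (1,1,0), (1,1,1)
Count: 7 out of 8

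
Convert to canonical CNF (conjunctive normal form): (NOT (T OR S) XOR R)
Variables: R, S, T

(R OR S OR NOT T) AND (R OR NOT S OR T) AND (R OR NOT S OR NOT T) AND (NOT R OR S OR T)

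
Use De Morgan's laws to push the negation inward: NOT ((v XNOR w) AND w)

NOT (v XNOR w) OR NOT w
De Morgan's: NOT(AND of terms) = OR of negations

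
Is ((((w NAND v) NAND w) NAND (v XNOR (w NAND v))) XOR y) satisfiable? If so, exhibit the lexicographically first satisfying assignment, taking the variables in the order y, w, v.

y=0, w=0, v=0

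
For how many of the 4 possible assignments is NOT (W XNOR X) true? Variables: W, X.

Satisfying assignments: (0,1), (1,0)
Count: 2 out of 4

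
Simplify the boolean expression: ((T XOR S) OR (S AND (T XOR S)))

By absorption (E OR (E AND v) = E):
= (T XOR S)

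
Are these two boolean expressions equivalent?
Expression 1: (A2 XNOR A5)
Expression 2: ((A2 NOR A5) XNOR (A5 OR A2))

No. Counterexample: with A2=0, A5=0, Expression 1 = 1 but Expression 2 = 0.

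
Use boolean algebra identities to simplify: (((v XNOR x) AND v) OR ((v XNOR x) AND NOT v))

By distribution ((E AND v) OR (E AND NOT v) = E):
= (v XNOR x)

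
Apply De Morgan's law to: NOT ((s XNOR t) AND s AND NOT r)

NOT (s XNOR t) OR NOT s OR r
De Morgan's: NOT(AND of terms) = OR of negations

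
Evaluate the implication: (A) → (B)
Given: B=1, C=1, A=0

Antecedent (A) = 0; consequent (B) = 1.
0 → 1 = 1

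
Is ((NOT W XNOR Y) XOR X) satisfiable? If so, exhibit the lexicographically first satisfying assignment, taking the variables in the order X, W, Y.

X=0, W=0, Y=1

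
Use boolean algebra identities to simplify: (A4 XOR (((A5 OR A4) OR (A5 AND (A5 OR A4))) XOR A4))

By XOR self-cancellation ((E XOR v) XOR v = E) then absorption (E OR (E AND v) = E):
= (A5 OR A4)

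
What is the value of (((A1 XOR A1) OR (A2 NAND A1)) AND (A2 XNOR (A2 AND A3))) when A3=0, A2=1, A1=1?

Substituting: (((1 XOR 1) OR (1 NAND 1)) AND (1 XNOR (1 AND 0)))
= 0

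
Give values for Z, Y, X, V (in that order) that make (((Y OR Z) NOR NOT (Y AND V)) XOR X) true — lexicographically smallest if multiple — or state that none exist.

Z=0, Y=0, X=1, V=0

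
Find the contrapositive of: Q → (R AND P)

Contrapositive: NOT (R AND P) → NOT Q
Note: A statement and its contrapositive are logically equivalent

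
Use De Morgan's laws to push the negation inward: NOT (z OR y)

NOT z AND NOT y
De Morgan's: NOT(OR of terms) = AND of negations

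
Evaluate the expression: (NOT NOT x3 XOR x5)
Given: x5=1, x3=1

Substituting: (NOT NOT 1 XOR 1)
= 0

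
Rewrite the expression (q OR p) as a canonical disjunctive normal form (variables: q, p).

(NOT q AND p) OR (q AND NOT p) OR (q AND p)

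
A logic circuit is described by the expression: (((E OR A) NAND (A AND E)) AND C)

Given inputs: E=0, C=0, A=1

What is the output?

Substituting: (((0 OR 1) NAND (1 AND 0)) AND 0)
= 0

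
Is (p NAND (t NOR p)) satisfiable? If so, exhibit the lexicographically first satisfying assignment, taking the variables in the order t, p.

t=0, p=0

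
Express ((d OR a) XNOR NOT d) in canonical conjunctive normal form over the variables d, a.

(d OR a) AND (NOT d OR a) AND (NOT d OR NOT a)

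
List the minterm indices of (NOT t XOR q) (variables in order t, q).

Σm(0, 3) = (NOT t AND NOT q) OR (t AND q)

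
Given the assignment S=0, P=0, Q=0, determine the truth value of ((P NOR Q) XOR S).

Substituting: ((0 NOR 0) XOR 0)
= 1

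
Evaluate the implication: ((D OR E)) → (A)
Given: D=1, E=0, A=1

Antecedent ((D OR E)) = 1; consequent (A) = 1.
1 → 1 = 1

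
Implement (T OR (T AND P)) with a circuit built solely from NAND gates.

((T NAND T) NAND (((T NAND P) NAND (T NAND P)) NAND ((T NAND P) NAND (T NAND P))))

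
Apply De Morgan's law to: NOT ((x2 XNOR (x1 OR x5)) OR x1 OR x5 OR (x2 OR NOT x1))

NOT (x2 XNOR (x1 OR x5)) AND NOT x1 AND NOT x5 AND NOT (x2 OR NOT x1)
De Morgan's: NOT(OR of terms) = AND of negations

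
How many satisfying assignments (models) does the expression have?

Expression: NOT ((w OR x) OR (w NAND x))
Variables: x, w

No assignment satisfies the expression.
Count: 0 out of 4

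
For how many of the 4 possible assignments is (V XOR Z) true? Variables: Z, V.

Satisfying assignments: (0,1), (1,0)
Count: 2 out of 4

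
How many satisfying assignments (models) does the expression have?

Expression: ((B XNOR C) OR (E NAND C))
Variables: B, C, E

Satisfying assignments: (0,0,0), (0,0,1), (0,1,0), (1,0,0), (1,0,1), (1,1,0), (1,1,1)
Count: 7 out of 8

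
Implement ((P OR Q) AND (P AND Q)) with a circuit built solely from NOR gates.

((((P NOR Q) NOR (P NOR Q)) NOR ((P NOR Q) NOR (P NOR Q))) NOR (((P NOR P) NOR (Q NOR Q)) NOR ((P NOR P) NOR (Q NOR Q))))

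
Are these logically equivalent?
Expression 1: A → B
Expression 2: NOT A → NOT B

No, Inverse is not equivalent to original (counterexample: A=0, B=1, D=0)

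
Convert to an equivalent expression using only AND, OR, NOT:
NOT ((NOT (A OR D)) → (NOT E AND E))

(NOT (A OR D)) AND NOT (NOT E AND E)
(Negated implication: NOT(A → B) = A AND NOT B)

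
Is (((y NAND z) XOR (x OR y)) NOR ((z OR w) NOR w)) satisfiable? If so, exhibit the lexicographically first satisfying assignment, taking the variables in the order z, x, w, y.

z=0, x=0, w=1, y=1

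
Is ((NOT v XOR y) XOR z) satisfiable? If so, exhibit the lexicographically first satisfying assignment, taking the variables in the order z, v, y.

z=0, v=0, y=0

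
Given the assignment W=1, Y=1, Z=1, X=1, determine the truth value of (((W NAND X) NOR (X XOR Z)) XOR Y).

Substituting: (((1 NAND 1) NOR (1 XOR 1)) XOR 1)
= 0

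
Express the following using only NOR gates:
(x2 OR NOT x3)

((x2 NOR (x3 NOR x3)) NOR (x2 NOR (x3 NOR x3)))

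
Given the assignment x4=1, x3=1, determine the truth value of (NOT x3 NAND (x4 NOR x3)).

Substituting: (NOT 1 NAND (1 NOR 1))
= 1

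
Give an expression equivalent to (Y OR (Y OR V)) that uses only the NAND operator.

((Y NAND Y) NAND (((Y NAND Y) NAND (V NAND V)) NAND ((Y NAND Y) NAND (V NAND V))))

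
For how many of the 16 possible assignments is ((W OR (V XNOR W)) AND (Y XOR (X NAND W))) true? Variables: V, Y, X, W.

Satisfying assignments: (0,0,0,0), (0,0,0,1), (0,0,1,0), (0,1,1,1), (1,0,0,1), (1,1,1,1)
Count: 6 out of 16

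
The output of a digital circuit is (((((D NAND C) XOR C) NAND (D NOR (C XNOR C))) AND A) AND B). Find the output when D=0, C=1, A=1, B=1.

Substituting: (((((0 NAND 1) XOR 1) NAND (0 NOR (1 XNOR 1))) AND 1) AND 1)
= 1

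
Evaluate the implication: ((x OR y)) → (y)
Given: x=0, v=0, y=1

Antecedent ((x OR y)) = 1; consequent (y) = 1.
1 → 1 = 1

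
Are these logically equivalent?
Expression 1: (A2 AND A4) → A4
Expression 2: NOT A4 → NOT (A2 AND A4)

Yes, Contrapositive is always equivalent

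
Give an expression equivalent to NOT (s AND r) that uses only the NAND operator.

(((s NAND r) NAND (s NAND r)) NAND ((s NAND r) NAND (s NAND r)))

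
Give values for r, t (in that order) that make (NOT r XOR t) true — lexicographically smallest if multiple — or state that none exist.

r=0, t=0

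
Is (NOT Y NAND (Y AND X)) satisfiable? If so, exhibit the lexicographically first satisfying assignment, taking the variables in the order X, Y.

X=0, Y=0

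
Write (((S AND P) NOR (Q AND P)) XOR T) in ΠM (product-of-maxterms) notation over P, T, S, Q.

ΠM(4, 5, 6, 7, 9, 10, 11, 12) = (P OR NOT T OR S OR Q) AND (P OR NOT T OR S OR NOT Q) AND (P OR NOT T OR NOT S OR Q) AND (P OR NOT T OR NOT S OR NOT Q) AND (NOT P OR T OR S OR NOT Q) AND (NOT P OR T OR NOT S OR Q) AND (NOT P OR T OR NOT S OR NOT Q) AND (NOT P OR NOT T OR S OR Q)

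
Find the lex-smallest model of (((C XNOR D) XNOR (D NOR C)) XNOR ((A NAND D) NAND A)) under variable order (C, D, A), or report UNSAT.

C=0, D=0, A=0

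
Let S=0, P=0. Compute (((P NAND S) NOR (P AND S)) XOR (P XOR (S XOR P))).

Substituting: (((0 NAND 0) NOR (0 AND 0)) XOR (0 XOR (0 XOR 0)))
= 0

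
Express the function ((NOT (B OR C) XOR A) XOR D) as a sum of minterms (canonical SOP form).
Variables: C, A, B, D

Σm(0, 3, 5, 6, 9, 11, 12, 14) = (NOT C AND NOT A AND NOT B AND NOT D) OR (NOT C AND NOT A AND B AND D) OR (NOT C AND A AND NOT B AND D) OR (NOT C AND A AND B AND NOT D) OR (C AND NOT A AND NOT B AND D) OR (C AND NOT A AND B AND D) OR (C AND A AND NOT B AND NOT D) OR (C AND A AND B AND NOT D)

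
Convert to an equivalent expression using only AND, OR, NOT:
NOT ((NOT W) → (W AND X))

(NOT W) AND NOT (W AND X)
(Negated implication: NOT(A → B) = A AND NOT B)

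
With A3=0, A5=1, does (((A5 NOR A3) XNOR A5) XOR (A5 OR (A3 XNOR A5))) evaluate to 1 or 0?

Substituting: (((1 NOR 0) XNOR 1) XOR (1 OR (0 XNOR 1)))
= 1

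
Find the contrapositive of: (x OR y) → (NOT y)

Contrapositive: y → NOT (x OR y)
Note: A statement and its contrapositive are logically equivalent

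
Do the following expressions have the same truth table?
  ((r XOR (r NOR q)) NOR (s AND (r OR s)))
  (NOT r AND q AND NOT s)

Yes, they are equivalent — the two output columns agree on all 8 assignments:
r | q | s | Expression 1 | Expression 2
---------------------------------------
0 | 0 | 0 | 0 | 0
0 | 0 | 1 | 0 | 0
0 | 1 | 0 | 1 | 1
0 | 1 | 1 | 0 | 0
1 | 0 | 0 | 0 | 0
1 | 0 | 1 | 0 | 0
1 | 1 | 0 | 0 | 0
1 | 1 | 1 | 0 | 0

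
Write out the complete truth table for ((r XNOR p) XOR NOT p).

r | p | Output
--------------
0 | 0 | 0
0 | 1 | 0
1 | 0 | 1
1 | 1 | 1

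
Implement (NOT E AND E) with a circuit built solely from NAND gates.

(((E NAND E) NAND E) NAND ((E NAND E) NAND E))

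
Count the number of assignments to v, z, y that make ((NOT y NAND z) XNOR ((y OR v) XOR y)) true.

Satisfying assignments: (0,1,0), (1,0,0)
Count: 2 out of 8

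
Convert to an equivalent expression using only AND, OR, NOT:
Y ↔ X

(Y AND X) OR (NOT Y AND NOT X)
(Biconditional = both true or both false)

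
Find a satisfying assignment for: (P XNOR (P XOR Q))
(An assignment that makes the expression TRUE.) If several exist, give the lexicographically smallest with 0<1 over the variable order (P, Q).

P=0, Q=0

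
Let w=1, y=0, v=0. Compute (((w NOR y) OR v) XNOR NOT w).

Substituting: (((1 NOR 0) OR 0) XNOR NOT 1)
= 1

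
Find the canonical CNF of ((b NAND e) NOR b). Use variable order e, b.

(e OR b) AND (e OR NOT b) AND (NOT e OR b) AND (NOT e OR NOT b)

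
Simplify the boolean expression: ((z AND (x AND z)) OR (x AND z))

By absorption (E OR (E AND v) = E):
= (x AND z)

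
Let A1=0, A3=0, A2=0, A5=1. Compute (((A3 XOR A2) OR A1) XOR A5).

Substituting: (((0 XOR 0) OR 0) XOR 1)
= 1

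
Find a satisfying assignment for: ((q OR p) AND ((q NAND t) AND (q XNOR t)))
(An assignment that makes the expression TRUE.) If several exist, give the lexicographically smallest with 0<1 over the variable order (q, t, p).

q=0, t=0, p=1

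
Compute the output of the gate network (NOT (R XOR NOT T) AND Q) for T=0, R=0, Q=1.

Substituting: (NOT (0 XOR NOT 0) AND 1)
= 0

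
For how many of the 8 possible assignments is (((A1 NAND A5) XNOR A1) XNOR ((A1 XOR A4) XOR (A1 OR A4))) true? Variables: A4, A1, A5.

Satisfying assignments: (0,0,0), (0,0,1), (0,1,1), (1,0,0), (1,0,1), (1,1,0)
Count: 6 out of 8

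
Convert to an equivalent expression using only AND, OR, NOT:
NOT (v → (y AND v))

v AND NOT (y AND v)
(Negated implication: NOT(A → B) = A AND NOT B)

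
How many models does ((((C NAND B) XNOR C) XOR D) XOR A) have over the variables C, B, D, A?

Satisfying assignments: (0,0,0,1), (0,0,1,0), (0,1,0,1), (0,1,1,0), (1,0,0,0), (1,0,1,1), (1,1,0,1), (1,1,1,0)
Count: 8 out of 16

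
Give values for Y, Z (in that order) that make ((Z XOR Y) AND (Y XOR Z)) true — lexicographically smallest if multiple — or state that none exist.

Y=0, Z=1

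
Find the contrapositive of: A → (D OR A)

Contrapositive: NOT (D OR A) → NOT A
Note: A statement and its contrapositive are logically equivalent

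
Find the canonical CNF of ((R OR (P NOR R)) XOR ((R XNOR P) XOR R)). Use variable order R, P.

(R OR P) AND (R OR NOT P) AND (NOT R OR P)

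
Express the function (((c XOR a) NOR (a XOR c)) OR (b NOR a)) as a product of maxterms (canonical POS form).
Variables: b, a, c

ΠM(2, 5, 6) = (b OR NOT a OR c) AND (NOT b OR a OR NOT c) AND (NOT b OR NOT a OR c)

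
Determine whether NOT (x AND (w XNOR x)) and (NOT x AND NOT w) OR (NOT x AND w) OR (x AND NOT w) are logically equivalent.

Yes, they are equivalent — the two output columns agree on all 4 assignments:
x | w | Expression 1 | Expression 2
-----------------------------------
0 | 0 | 1 | 1
0 | 1 | 1 | 1
1 | 0 | 1 | 1
1 | 1 | 0 | 0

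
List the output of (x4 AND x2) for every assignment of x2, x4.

x2 | x4 | Output
----------------
0 | 0 | 0
0 | 1 | 0
1 | 0 | 0
1 | 1 | 1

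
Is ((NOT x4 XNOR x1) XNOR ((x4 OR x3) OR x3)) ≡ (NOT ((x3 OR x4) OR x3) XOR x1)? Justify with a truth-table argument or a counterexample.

No. Counterexample: with x4=1, x1=0, x3=0, Expression 1 = 1 but Expression 2 = 0.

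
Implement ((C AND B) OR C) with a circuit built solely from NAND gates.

((((C NAND B) NAND (C NAND B)) NAND ((C NAND B) NAND (C NAND B))) NAND (C NAND C))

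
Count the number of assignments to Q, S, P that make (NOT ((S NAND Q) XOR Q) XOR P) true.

Satisfying assignments: (0,0,1), (0,1,1), (1,0,0), (1,1,1)
Count: 4 out of 8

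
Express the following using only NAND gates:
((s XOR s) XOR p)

((((s NAND (s NAND s)) NAND (s NAND (s NAND s))) NAND (((s NAND (s NAND s)) NAND (s NAND (s NAND s))) NAND p)) NAND (p NAND (((s NAND (s NAND s)) NAND (s NAND (s NAND s))) NAND p)))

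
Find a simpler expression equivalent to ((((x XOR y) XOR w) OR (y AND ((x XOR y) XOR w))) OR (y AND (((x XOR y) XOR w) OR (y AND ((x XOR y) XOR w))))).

By absorption (E OR (E AND v) = E) then absorption (E OR (E AND v) = E):
= ((x XOR y) XOR w)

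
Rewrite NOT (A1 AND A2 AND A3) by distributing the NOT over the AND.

NOT A1 OR NOT A2 OR NOT A3
De Morgan's: NOT(AND of terms) = OR of negations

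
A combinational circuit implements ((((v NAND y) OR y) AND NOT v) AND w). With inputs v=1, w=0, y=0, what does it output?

Substituting: ((((1 NAND 0) OR 0) AND NOT 1) AND 0)
= 0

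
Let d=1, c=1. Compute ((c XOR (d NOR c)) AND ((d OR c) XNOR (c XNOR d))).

Substituting: ((1 XOR (1 NOR 1)) AND ((1 OR 1) XNOR (1 XNOR 1)))
= 1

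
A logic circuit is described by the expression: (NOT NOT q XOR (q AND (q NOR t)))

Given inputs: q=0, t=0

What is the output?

Substituting: (NOT NOT 0 XOR (0 AND (0 NOR 0)))
= 0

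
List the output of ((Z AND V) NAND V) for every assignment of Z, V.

Z | V | Output
--------------
0 | 0 | 1
0 | 1 | 1
1 | 0 | 1
1 | 1 | 0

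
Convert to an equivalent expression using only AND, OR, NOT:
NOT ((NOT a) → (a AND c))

(NOT a) AND NOT (a AND c)
(Negated implication: NOT(A → B) = A AND NOT B)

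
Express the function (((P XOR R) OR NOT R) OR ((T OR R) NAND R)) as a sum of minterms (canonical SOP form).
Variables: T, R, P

Σm(0, 1, 2, 4, 5, 6) = (NOT T AND NOT R AND NOT P) OR (NOT T AND NOT R AND P) OR (NOT T AND R AND NOT P) OR (T AND NOT R AND NOT P) OR (T AND NOT R AND P) OR (T AND R AND NOT P)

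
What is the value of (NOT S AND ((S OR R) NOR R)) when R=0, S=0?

Substituting: (NOT 0 AND ((0 OR 0) NOR 0))
= 1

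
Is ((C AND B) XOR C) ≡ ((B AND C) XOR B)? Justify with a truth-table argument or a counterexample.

No. Counterexample: with C=0, B=1, Expression 1 = 0 but Expression 2 = 1.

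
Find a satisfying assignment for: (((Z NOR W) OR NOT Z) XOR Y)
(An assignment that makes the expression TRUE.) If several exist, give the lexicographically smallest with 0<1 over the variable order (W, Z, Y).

W=0, Z=0, Y=0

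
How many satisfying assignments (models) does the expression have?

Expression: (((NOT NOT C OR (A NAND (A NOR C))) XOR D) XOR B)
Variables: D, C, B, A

Satisfying assignments: (0,0,0,0), (0,0,0,1), (0,1,0,0), (0,1,0,1), (1,0,1,0), (1,0,1,1), (1,1,1,0), (1,1,1,1)
Count: 8 out of 16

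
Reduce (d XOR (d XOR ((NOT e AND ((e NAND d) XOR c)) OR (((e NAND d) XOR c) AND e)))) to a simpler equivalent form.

By XOR self-cancellation ((E XOR v) XOR v = E) then distribution ((E AND v) OR (E AND NOT v) = E):
= ((e NAND d) XOR c)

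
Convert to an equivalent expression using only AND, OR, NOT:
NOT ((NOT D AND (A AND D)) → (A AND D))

(NOT D AND (A AND D)) AND NOT (A AND D)
(Negated implication: NOT(A → B) = A AND NOT B)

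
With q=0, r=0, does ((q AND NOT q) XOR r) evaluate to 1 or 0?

Substituting: ((0 AND NOT 0) XOR 0)
= 0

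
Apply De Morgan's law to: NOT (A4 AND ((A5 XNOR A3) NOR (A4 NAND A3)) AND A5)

NOT A4 OR NOT ((A5 XNOR A3) NOR (A4 NAND A3)) OR NOT A5
De Morgan's: NOT(AND of terms) = OR of negations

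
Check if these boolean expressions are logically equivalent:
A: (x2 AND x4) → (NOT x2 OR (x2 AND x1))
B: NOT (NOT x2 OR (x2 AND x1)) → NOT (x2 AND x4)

Yes, Contrapositive is always equivalent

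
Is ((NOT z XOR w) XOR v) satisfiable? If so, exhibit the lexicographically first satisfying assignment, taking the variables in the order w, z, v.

w=0, z=0, v=0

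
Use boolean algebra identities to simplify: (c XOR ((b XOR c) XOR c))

By XOR self-cancellation ((E XOR v) XOR v = E):
= (b XOR c)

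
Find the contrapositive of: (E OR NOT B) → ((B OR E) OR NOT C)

Contrapositive: NOT ((B OR E) OR NOT C) → NOT (E OR NOT B)
Note: A statement and its contrapositive are logically equivalent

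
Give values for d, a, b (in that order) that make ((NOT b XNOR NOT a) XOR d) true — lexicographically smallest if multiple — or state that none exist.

d=0, a=0, b=0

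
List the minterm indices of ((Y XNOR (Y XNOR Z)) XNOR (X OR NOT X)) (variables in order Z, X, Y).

Σm(4, 5, 6, 7) = (Z AND NOT X AND NOT Y) OR (Z AND NOT X AND Y) OR (Z AND X AND NOT Y) OR (Z AND X AND Y)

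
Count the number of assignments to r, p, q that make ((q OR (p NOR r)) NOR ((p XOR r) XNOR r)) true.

Satisfying assignments: (0,1,0), (1,1,0)
Count: 2 out of 8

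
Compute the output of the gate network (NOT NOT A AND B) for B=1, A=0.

Substituting: (NOT NOT 0 AND 1)
= 0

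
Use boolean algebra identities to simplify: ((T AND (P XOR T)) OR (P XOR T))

By absorption (E OR (E AND v) = E):
= (P XOR T)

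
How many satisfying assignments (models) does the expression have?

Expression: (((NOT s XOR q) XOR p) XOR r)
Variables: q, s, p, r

Satisfying assignments: (0,0,0,0), (0,0,1,1), (0,1,0,1), (0,1,1,0), (1,0,0,1), (1,0,1,0), (1,1,0,0), (1,1,1,1)
Count: 8 out of 16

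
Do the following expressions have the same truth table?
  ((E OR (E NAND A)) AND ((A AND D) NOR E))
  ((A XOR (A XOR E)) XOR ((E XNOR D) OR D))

No. Counterexample: with E=0, A=1, D=1, Expression 1 = 0 but Expression 2 = 1.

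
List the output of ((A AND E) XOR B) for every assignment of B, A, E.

B | A | E | Output
------------------
0 | 0 | 0 | 0
0 | 0 | 1 | 0
0 | 1 | 0 | 0
0 | 1 | 1 | 1
1 | 0 | 0 | 1
1 | 0 | 1 | 1
1 | 1 | 0 | 1
1 | 1 | 1 | 0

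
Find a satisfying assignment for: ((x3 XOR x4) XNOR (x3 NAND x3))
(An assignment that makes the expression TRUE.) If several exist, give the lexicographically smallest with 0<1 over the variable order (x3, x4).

x3=0, x4=1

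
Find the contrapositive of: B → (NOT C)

Contrapositive: C → NOT B
Note: A statement and its contrapositive are logically equivalent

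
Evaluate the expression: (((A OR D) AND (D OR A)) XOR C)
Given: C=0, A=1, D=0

Substituting: (((1 OR 0) AND (0 OR 1)) XOR 0)
= 1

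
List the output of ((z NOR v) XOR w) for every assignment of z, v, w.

z | v | w | Output
------------------
0 | 0 | 0 | 1
0 | 0 | 1 | 0
0 | 1 | 0 | 0
0 | 1 | 1 | 1
1 | 0 | 0 | 0
1 | 0 | 1 | 1
1 | 1 | 0 | 0
1 | 1 | 1 | 1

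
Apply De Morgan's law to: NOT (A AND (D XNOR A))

NOT A OR NOT (D XNOR A)
De Morgan's: NOT(AND of terms) = OR of negations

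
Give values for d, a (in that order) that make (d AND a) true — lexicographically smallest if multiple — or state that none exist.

d=1, a=1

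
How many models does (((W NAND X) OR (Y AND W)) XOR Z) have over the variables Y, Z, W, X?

Satisfying assignments: (0,0,0,0), (0,0,0,1), (0,0,1,0), (0,1,1,1), (1,0,0,0), (1,0,0,1), (1,0,1,0), (1,0,1,1)
Count: 8 out of 16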